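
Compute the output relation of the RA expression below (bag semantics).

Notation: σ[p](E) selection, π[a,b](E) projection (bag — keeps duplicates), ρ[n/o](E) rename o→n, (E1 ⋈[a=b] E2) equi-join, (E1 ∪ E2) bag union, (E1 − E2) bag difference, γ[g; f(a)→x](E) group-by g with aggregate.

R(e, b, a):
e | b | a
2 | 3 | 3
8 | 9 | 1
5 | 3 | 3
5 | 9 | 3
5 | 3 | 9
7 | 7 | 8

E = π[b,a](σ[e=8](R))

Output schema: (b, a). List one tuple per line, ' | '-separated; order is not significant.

Per-node cardinality:
  R → 6
  σ[e=8](R) → 1
  π[b,a](σ[e=8](R)) → 1

== RESULT ==
b | a
9 | 1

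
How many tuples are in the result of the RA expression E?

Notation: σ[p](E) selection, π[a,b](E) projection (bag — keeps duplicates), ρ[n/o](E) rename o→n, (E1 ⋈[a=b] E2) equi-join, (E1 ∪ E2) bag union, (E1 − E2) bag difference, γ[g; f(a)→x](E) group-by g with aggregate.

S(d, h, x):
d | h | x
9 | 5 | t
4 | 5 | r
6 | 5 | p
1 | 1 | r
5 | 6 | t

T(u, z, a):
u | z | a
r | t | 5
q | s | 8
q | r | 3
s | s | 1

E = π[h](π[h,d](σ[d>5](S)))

Row counts bottom-up:
  S → 5
  σ[d>5](S) → 2
  π[h,d](σ[d>5](S)) → 2
  π[h](π[h,d](σ[d>5](S))) → 2

|E| = 2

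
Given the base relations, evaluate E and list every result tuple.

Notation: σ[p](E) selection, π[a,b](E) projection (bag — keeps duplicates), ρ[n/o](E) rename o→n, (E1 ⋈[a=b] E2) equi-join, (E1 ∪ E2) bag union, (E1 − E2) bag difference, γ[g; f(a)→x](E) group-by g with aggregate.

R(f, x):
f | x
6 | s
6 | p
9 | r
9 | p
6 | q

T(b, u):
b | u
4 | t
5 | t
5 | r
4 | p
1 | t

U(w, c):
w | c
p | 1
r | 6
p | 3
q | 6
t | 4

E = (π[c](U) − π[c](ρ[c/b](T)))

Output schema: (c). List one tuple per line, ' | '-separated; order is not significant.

Stepwise |·|:
  U → 5
  π[c](U) → 5
  T → 5
  ρ[c/b](T) → 5
  π[c](ρ[c/b](T)) → 5
  (π[c](U) − π[c](ρ[c/b](T))) → 3

== RESULT ==
c
3
6
6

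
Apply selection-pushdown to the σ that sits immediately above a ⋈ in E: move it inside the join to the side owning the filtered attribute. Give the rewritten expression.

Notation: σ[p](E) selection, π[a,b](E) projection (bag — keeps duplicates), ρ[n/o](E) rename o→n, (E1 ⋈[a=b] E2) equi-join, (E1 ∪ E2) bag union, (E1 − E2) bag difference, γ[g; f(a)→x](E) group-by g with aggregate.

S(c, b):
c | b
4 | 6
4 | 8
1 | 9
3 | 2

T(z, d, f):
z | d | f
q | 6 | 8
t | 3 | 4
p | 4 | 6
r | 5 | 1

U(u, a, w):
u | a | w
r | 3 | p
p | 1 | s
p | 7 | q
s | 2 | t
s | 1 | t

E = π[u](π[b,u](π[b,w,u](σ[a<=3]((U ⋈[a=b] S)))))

σ filters on a, owned by the left side.
E' = π[u](π[b,u](π[b,w,u]((σ[a<=3](U) ⋈[a=b] S))))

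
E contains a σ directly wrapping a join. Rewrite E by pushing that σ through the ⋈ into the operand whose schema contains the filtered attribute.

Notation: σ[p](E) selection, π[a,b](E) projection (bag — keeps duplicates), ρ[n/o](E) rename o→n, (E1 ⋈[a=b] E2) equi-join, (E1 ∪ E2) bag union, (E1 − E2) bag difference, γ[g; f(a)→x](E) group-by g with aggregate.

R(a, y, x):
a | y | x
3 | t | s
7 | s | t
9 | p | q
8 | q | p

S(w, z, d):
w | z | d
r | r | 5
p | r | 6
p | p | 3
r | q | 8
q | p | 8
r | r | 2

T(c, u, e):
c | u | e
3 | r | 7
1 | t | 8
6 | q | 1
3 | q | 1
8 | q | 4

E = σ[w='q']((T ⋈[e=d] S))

σ filters on w, owned by the right side.
E' = (T ⋈[e=d] σ[w='q'](S))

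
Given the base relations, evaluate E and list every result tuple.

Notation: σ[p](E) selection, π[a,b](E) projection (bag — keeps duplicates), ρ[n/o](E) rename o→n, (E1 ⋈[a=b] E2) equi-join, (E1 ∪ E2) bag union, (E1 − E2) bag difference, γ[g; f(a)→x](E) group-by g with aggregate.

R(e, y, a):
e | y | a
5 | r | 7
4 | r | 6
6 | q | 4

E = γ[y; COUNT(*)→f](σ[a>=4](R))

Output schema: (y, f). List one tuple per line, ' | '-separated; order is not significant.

Per-node cardinality:
  R → 3
  σ[a>=4](R) → 3
  γ[y; COUNT(*)→f](σ[a>=4](R)) → 2

== RESULT ==
y | f
q | 1
r | 2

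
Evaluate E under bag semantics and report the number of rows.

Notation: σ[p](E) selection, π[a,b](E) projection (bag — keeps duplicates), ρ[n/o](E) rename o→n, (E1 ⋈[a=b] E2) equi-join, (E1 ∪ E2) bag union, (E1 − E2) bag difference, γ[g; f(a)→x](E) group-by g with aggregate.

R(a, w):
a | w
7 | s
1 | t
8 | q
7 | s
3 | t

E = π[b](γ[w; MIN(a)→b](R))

Row counts bottom-up:
  R → 5
  γ[w; MIN(a)→b](R) → 3
  π[b](γ[w; MIN(a)→b](R)) → 3

|E| = 3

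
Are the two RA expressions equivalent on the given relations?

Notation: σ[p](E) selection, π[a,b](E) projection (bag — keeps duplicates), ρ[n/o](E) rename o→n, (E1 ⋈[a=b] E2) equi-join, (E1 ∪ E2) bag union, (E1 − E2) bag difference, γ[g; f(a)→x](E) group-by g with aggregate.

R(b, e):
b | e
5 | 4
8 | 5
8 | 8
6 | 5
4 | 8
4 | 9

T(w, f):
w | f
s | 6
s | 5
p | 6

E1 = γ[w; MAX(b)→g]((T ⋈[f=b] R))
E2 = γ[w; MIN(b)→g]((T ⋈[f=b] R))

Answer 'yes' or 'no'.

E1 stepwise |·|:
  T → 3
  R → 6
  (T ⋈[f=b] R) → 3
  γ[w; MAX(b)→g]((T ⋈[f=b] R)) → 2
E2 stepwise |·|:
  T → 3
  R → 6
  (T ⋈[f=b] R) → 3
  γ[w; MIN(b)→g]((T ⋈[f=b] R)) → 2

E1 result:
w | g
p | 6
s | 6
E2 result:
w | g
p | 6
s | 5
Witness: ('s', 5) appears 0× in E1 but 1× in E2.

no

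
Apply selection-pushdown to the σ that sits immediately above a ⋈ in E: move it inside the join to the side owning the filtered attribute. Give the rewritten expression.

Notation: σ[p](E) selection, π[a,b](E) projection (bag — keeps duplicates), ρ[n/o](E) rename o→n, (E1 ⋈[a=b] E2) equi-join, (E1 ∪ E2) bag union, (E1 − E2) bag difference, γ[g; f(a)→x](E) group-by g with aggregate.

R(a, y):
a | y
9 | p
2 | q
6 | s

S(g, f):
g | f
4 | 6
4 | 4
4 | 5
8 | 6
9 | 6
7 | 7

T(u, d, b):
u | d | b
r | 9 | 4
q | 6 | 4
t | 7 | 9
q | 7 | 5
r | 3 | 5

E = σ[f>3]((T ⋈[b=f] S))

σ filters on f, owned by the right side.
E' = (T ⋈[b=f] σ[f>3](S))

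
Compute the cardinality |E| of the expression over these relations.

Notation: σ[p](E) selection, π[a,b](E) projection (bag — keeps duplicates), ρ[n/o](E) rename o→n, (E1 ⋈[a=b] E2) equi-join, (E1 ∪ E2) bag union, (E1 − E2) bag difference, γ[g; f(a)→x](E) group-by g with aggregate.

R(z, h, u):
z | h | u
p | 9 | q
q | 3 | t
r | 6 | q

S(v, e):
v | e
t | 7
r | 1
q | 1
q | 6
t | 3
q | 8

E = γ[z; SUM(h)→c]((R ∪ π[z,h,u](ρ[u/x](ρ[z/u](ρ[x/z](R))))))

Stepwise |·|:
  R → 3
  R → 3
  ρ[x/z](R) → 3
  ρ[z/u](ρ[x/z](R)) → 3
  ρ[u/x](ρ[z/u](ρ[x/z](R))) → 3
  π[z,h,u](ρ[u/x](ρ[z/u](ρ[x/z](R)))) → 3
  (R ∪ π[z,h,u](ρ[u/x](ρ[z/u](ρ[x/z](R))))) → 6
  γ[z; SUM(h)→c]((R ∪ π[z,h,u](ρ[u/x](ρ[z/u](ρ[x/z](R)))))) → 4

|E| = 4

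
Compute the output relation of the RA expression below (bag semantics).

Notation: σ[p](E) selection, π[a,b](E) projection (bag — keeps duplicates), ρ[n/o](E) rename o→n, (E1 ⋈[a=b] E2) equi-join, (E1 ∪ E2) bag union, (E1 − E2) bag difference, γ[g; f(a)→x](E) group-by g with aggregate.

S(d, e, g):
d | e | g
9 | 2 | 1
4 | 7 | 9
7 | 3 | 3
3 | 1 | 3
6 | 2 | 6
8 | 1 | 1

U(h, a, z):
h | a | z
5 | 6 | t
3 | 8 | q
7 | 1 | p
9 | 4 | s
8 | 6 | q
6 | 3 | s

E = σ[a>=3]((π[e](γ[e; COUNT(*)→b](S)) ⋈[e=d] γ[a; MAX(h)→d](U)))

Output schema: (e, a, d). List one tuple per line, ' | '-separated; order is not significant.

Stepwise |·|:
  S → 6
  γ[e; COUNT(*)→b](S) → 4
  π[e](γ[e; COUNT(*)→b](S)) → 4
  U → 6
  γ[a; MAX(h)→d](U) → 5
  (π[e](γ[e; COUNT(*)→b](S)) ⋈[e=d] γ[a; MAX(h)→d](U)) → 2
  σ[a>=3]((π[e](γ[e; COUNT(*)→b](S)) ⋈[e=d] γ[a; MAX(h)→d](U))) → 1

== RESULT ==
e | a | d
3 | 8 | 3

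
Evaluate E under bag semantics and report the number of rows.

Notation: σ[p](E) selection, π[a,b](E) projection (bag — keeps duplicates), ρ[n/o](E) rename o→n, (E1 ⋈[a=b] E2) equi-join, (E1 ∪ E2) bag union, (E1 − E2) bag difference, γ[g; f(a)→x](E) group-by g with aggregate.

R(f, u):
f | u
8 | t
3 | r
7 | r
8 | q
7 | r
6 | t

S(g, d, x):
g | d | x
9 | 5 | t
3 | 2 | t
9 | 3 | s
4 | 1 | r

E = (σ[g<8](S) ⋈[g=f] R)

Subexpression sizes:
  S → 4
  σ[g<8](S) → 2
  R → 6
  (σ[g<8](S) ⋈[g=f] R) → 1

|E| = 1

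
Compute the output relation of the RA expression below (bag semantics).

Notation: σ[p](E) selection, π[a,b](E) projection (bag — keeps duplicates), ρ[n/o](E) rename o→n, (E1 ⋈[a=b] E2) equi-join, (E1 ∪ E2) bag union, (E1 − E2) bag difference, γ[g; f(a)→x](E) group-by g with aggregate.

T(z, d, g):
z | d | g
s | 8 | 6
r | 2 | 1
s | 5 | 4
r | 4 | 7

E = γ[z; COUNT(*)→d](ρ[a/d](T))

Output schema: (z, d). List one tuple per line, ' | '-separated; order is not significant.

Per-node cardinality:
  T → 4
  ρ[a/d](T) → 4
  γ[z; COUNT(*)→d](ρ[a/d](T)) → 2

== RESULT ==
z | d
r | 2
s | 2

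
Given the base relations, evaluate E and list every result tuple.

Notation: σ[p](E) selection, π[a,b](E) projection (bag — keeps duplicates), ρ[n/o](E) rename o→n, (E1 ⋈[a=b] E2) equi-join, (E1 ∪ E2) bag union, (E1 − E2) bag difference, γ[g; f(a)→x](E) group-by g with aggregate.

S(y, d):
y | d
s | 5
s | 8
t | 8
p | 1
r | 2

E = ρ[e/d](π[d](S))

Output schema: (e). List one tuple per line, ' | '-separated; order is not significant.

Row counts bottom-up:
  S → 5
  π[d](S) → 5
  ρ[e/d](π[d](S)) → 5

== RESULT ==
e
1
2
5
8
8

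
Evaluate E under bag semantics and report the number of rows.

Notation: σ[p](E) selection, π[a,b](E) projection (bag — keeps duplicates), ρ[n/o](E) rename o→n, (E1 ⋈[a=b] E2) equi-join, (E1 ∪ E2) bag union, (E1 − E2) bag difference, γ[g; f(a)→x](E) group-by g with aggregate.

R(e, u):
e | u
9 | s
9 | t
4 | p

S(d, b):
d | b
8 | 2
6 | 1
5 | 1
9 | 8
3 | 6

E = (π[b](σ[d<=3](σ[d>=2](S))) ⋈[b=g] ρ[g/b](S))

Subexpression sizes:
  S → 5
  σ[d>=2](S) → 5
  σ[d<=3](σ[d>=2](S)) → 1
  π[b](σ[d<=3](σ[d>=2](S))) → 1
  S → 5
  ρ[g/b](S) → 5
  (π[b](σ[d<=3](σ[d>=2](S))) ⋈[b=g] ρ[g/b](S)) → 1

|E| = 1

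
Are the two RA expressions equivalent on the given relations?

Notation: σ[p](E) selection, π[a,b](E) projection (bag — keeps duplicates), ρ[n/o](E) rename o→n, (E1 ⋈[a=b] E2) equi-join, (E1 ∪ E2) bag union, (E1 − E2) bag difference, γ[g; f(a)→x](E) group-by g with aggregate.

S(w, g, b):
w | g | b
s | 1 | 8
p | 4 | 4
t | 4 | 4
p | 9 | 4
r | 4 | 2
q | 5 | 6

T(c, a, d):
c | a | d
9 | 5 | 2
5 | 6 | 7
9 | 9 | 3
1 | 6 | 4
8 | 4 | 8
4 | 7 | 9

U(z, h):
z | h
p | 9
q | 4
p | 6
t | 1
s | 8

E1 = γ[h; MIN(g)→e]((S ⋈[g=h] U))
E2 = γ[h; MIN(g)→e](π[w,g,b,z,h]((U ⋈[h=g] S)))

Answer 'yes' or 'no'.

E1 row counts bottom-up:
  S → 6
  U → 5
  (S ⋈[g=h] U) → 5
  γ[h; MIN(g)→e]((S ⋈[g=h] U)) → 3
E2 row counts bottom-up:
  U → 5
  S → 6
  (U ⋈[h=g] S) → 5
  π[w,g,b,z,h]((U ⋈[h=g] S)) → 5
  γ[h; MIN(g)→e](π[w,g,b,z,h]((U ⋈[h=g] S))) → 3

E1 and E2 produce the same multiset:
h | e
1 | 1
4 | 4
9 | 9

yes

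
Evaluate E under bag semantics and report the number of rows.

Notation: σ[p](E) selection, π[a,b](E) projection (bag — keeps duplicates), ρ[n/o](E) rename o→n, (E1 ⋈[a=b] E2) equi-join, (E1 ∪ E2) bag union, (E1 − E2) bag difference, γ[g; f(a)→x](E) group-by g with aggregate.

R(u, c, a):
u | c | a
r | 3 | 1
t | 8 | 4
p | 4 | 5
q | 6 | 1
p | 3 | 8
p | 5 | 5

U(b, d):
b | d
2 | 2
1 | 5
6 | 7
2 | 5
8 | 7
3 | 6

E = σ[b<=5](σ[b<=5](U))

Row counts bottom-up:
  U → 6
  σ[b<=5](U) → 4
  σ[b<=5](σ[b<=5](U)) → 4

|E| = 4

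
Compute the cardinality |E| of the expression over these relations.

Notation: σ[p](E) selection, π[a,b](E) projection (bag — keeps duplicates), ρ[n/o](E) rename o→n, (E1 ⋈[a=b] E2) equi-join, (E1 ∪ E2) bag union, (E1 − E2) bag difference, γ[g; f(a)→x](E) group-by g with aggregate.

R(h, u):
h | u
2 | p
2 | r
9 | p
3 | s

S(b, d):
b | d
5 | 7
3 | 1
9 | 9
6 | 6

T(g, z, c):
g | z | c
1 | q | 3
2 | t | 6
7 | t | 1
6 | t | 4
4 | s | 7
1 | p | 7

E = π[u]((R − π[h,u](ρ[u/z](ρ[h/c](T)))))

Row counts bottom-up:
  R → 4
  T → 6
  ρ[h/c](T) → 6
  ρ[u/z](ρ[h/c](T)) → 6
  π[h,u](ρ[u/z](ρ[h/c](T))) → 6
  (R − π[h,u](ρ[u/z](ρ[h/c](T)))) → 4
  π[u]((R − π[h,u](ρ[u/z](ρ[h/c](T))))) → 4

|E| = 4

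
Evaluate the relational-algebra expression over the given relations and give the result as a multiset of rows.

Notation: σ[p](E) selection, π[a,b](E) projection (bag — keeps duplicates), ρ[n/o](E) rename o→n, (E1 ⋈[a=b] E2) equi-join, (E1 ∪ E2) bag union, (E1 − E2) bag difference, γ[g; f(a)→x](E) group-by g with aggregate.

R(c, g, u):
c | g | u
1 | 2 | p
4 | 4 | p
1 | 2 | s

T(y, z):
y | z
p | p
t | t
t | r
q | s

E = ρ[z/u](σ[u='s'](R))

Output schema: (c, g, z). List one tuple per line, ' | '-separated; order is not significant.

Per-node cardinality:
  R → 3
  σ[u='s'](R) → 1
  ρ[z/u](σ[u='s'](R)) → 1

== RESULT ==
c | g | z
1 | 2 | s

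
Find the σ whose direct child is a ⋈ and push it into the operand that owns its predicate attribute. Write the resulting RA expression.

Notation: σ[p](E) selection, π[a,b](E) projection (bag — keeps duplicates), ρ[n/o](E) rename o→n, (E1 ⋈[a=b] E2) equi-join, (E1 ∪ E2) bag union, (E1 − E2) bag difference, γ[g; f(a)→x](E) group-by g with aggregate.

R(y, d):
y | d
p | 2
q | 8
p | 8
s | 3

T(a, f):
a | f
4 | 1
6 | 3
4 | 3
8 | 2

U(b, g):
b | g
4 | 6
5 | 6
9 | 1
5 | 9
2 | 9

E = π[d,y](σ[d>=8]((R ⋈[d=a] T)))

σ filters on d, owned by the left side.
E' = π[d,y]((σ[d>=8](R) ⋈[d=a] T))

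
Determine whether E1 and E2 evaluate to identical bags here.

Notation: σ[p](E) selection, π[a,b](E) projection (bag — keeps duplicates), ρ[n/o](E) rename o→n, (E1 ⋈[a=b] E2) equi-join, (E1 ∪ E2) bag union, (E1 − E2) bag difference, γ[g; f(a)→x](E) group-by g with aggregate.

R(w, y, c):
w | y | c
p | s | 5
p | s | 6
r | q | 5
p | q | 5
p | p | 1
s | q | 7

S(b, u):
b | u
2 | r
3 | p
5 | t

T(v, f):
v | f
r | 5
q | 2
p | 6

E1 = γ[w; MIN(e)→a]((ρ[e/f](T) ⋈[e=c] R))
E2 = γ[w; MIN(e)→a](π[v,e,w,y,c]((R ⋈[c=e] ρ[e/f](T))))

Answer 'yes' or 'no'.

E1 stepwise |·|:
  T → 3
  ρ[e/f](T) → 3
  R → 6
  (ρ[e/f](T) ⋈[e=c] R) → 4
  γ[w; MIN(e)→a]((ρ[e/f](T) ⋈[e=c] R)) → 2
E2 stepwise |·|:
  R → 6
  T → 3
  ρ[e/f](T) → 3
  (R ⋈[c=e] ρ[e/f](T)) → 4
  π[v,e,w,y,c]((R ⋈[c=e] ρ[e/f](T))) → 4
  γ[w; MIN(e)→a](π[v,e,w,y,c]((R ⋈[c=e] ρ[e/f](T)))) → 2

E1 and E2 produce the same multiset:
w | a
p | 5
r | 5

yes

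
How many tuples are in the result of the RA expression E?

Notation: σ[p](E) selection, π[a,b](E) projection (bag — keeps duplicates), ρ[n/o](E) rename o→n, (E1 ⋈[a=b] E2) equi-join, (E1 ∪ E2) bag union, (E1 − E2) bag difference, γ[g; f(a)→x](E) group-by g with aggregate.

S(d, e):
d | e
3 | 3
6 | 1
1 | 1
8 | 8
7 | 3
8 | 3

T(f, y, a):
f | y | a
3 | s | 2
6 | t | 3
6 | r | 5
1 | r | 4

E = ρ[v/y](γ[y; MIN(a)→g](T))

Per-node cardinality:
  T → 4
  γ[y; MIN(a)→g](T) → 3
  ρ[v/y](γ[y; MIN(a)→g](T)) → 3

|E| = 3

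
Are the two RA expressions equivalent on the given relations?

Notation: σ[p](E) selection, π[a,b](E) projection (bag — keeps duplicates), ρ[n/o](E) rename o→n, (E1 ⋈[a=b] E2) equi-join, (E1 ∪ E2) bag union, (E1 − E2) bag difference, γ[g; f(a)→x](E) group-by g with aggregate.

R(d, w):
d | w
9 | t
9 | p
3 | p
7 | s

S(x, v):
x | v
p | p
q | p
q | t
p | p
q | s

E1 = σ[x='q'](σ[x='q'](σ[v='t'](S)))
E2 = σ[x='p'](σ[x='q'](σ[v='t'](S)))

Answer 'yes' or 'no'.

E1 per-node cardinality:
  S → 5
  σ[v='t'](S) → 1
  σ[x='q'](σ[v='t'](S)) → 1
  σ[x='q'](σ[x='q'](σ[v='t'](S))) → 1
E2 per-node cardinality:
  S → 5
  σ[v='t'](S) → 1
  σ[x='q'](σ[v='t'](S)) → 1
  σ[x='p'](σ[x='q'](σ[v='t'](S))) → 0

E1 result:
x | v
q | t
E2 result:
x | v
(0 rows)
Witness: ('q', 't') appears 1× in E1 but 0× in E2.

no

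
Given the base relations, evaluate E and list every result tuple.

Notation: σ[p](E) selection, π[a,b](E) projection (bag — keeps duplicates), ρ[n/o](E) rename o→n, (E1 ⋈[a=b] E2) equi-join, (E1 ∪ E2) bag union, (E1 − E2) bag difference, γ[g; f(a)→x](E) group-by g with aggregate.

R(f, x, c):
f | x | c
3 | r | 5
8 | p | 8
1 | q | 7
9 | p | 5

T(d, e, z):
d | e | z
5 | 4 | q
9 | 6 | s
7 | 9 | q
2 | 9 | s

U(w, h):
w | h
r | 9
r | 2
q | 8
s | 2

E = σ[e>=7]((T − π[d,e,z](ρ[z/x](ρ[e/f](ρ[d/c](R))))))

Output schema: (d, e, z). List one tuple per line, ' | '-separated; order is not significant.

Stepwise |·|:
  T → 4
  R → 4
  ρ[d/c](R) → 4
  ρ[e/f](ρ[d/c](R)) → 4
  ρ[z/x](ρ[e/f](ρ[d/c](R))) → 4
  π[d,e,z](ρ[z/x](ρ[e/f](ρ[d/c](R)))) → 4
  (T − π[d,e,z](ρ[z/x](ρ[e/f](ρ[d/c](R))))) → 4
  σ[e>=7]((T − π[d,e,z](ρ[z/x](ρ[e/f](ρ[d/c](R)))))) → 2

== RESULT ==
d | e | z
2 | 9 | s
7 | 9 | q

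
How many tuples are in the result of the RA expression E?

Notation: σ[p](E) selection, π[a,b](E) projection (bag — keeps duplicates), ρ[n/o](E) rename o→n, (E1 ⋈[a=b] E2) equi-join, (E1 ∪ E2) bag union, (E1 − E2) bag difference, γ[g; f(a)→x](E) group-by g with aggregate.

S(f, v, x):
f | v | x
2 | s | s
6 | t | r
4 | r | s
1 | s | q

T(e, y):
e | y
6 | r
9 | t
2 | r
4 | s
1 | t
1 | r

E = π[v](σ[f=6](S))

Subexpression sizes:
  S → 4
  σ[f=6](S) → 1
  π[v](σ[f=6](S)) → 1

|E| = 1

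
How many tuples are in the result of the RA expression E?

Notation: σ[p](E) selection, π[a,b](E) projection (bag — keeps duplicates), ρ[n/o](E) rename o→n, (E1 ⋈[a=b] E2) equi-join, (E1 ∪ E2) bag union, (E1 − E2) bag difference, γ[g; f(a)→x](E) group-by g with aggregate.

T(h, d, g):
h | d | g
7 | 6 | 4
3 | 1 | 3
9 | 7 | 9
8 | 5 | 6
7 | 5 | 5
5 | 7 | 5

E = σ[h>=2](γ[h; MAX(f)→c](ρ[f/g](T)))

Row counts bottom-up:
  T → 6
  ρ[f/g](T) → 6
  γ[h; MAX(f)→c](ρ[f/g](T)) → 5
  σ[h>=2](γ[h; MAX(f)→c](ρ[f/g](T))) → 5

|E| = 5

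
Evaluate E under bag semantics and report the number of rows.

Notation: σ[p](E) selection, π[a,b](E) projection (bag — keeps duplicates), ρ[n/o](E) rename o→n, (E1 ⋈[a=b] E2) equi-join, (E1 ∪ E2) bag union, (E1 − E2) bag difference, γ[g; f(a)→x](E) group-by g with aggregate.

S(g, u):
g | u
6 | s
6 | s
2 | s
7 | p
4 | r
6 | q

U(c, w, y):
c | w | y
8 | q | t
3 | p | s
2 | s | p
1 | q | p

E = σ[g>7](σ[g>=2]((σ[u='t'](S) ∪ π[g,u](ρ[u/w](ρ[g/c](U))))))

Per-node cardinality:
  S → 6
  σ[u='t'](S) → 0
  U → 4
  ρ[g/c](U) → 4
  ρ[u/w](ρ[g/c](U)) → 4
  π[g,u](ρ[u/w](ρ[g/c](U))) → 4
  (σ[u='t'](S) ∪ π[g,u](ρ[u/w](ρ[g/c](U)))) → 4
  σ[g>=2]((σ[u='t'](S) ∪ π[g,u](ρ[u/w](ρ[g/c](U))))) → 3
  σ[g>7](σ[g>=2]((σ[u='t'](S) ∪ π[g,u](ρ[u/w](ρ[g/c](U)))))) → 1

|E| = 1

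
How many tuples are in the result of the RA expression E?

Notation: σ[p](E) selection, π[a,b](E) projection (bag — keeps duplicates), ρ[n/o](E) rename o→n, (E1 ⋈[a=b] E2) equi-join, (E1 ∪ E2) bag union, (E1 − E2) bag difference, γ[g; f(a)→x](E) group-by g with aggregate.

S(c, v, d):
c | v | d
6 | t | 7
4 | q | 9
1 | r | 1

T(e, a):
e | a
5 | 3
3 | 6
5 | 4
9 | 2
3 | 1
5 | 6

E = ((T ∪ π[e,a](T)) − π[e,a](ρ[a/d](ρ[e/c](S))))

Per-node cardinality:
  T → 6
  T → 6
  π[e,a](T) → 6
  (T ∪ π[e,a](T)) → 12
  S → 3
  ρ[e/c](S) → 3
  ρ[a/d](ρ[e/c](S)) → 3
  π[e,a](ρ[a/d](ρ[e/c](S))) → 3
  ((T ∪ π[e,a](T)) − π[e,a](ρ[a/d](ρ[e/c](S)))) → 12

|E| = 12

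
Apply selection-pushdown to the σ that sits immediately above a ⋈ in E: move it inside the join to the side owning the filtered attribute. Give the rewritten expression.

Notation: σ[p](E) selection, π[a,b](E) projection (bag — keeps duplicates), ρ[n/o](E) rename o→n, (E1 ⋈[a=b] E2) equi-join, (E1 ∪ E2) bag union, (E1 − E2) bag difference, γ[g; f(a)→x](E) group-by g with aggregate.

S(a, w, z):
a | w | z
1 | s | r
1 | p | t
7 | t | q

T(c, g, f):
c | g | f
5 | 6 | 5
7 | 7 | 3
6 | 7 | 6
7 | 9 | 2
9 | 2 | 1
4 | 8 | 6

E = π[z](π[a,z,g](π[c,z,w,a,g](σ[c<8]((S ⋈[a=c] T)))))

σ filters on c, owned by the right side.
E' = π[z](π[a,z,g](π[c,z,w,a,g]((S ⋈[a=c] σ[c<8](T)))))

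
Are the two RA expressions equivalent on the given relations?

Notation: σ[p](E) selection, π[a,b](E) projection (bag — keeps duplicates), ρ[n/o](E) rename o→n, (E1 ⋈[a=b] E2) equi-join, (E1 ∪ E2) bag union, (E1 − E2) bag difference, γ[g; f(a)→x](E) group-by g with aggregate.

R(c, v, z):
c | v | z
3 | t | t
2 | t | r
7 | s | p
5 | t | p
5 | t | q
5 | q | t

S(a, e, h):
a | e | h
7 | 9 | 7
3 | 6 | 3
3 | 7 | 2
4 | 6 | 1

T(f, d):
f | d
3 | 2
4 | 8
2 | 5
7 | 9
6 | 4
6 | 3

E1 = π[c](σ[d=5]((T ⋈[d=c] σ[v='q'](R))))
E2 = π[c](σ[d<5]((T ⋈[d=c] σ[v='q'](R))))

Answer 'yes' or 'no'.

E1 row counts bottom-up:
  T → 6
  R → 6
  σ[v='q'](R) → 1
  (T ⋈[d=c] σ[v='q'](R)) → 1
  σ[d=5]((T ⋈[d=c] σ[v='q'](R))) → 1
  π[c](σ[d=5]((T ⋈[d=c] σ[v='q'](R)))) → 1
E2 row counts bottom-up:
  T → 6
  R → 6
  σ[v='q'](R) → 1
  (T ⋈[d=c] σ[v='q'](R)) → 1
  σ[d<5]((T ⋈[d=c] σ[v='q'](R))) → 0
  π[c](σ[d<5]((T ⋈[d=c] σ[v='q'](R)))) → 0

E1 result:
c
5
E2 result:
c
(0 rows)
Witness: (5,) appears 1× in E1 but 0× in E2.

no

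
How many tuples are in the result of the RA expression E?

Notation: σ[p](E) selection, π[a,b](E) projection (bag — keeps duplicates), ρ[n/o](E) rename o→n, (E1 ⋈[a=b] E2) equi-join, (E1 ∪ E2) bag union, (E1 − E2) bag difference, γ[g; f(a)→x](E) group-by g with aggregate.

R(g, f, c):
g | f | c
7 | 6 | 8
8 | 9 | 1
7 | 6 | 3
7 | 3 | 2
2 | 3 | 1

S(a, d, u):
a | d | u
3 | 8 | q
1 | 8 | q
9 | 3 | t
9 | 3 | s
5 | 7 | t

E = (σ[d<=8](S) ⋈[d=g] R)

Per-node cardinality:
  S → 5
  σ[d<=8](S) → 5
  R → 5
  (σ[d<=8](S) ⋈[d=g] R) → 5

|E| = 5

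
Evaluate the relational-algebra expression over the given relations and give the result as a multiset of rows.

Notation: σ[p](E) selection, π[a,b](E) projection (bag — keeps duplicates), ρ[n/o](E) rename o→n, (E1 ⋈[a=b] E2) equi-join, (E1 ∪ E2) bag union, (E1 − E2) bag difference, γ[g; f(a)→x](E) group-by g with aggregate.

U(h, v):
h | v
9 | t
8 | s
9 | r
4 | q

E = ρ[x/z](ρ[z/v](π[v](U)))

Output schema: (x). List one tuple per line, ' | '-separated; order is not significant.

Row counts bottom-up:
  U → 4
  π[v](U) → 4
  ρ[z/v](π[v](U)) → 4
  ρ[x/z](ρ[z/v](π[v](U))) → 4

== RESULT ==
x
q
r
s
t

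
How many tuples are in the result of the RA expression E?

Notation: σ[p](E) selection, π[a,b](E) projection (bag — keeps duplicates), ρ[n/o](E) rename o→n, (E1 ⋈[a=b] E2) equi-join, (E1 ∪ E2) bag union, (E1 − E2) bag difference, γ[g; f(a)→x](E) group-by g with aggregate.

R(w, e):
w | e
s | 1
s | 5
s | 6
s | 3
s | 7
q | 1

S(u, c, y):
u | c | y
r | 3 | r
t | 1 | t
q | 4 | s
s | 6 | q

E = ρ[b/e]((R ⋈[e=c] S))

Subexpression sizes:
  R → 6
  S → 4
  (R ⋈[e=c] S) → 4
  ρ[b/e]((R ⋈[e=c] S)) → 4

|E| = 4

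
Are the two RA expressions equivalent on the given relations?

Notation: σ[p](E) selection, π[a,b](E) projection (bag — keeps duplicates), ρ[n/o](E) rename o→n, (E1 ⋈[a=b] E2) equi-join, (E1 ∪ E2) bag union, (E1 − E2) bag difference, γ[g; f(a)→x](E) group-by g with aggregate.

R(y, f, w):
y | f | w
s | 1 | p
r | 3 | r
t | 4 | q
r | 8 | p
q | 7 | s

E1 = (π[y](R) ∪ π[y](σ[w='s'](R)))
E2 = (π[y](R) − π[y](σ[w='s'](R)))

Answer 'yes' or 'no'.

E1 per-node cardinality:
  R → 5
  π[y](R) → 5
  R → 5
  σ[w='s'](R) → 1
  π[y](σ[w='s'](R)) → 1
  (π[y](R) ∪ π[y](σ[w='s'](R))) → 6
E2 per-node cardinality:
  R → 5
  π[y](R) → 5
  R → 5
  σ[w='s'](R) → 1
  π[y](σ[w='s'](R)) → 1
  (π[y](R) − π[y](σ[w='s'](R))) → 4

E1 result:
y
q
q
r
r
s
t
E2 result:
y
r
r
s
t
Witness: ('q',) appears 2× in E1 but 0× in E2.

no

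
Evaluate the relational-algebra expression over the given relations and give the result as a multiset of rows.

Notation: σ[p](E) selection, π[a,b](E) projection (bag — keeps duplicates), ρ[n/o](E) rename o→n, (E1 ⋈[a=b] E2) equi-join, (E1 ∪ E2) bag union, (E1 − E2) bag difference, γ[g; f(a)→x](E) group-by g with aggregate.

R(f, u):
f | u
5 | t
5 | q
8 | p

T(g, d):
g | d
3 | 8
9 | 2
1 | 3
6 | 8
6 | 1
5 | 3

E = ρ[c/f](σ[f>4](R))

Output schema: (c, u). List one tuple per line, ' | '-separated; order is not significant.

Subexpression sizes:
  R → 3
  σ[f>4](R) → 3
  ρ[c/f](σ[f>4](R)) → 3

== RESULT ==
c | u
5 | q
5 | t
8 | p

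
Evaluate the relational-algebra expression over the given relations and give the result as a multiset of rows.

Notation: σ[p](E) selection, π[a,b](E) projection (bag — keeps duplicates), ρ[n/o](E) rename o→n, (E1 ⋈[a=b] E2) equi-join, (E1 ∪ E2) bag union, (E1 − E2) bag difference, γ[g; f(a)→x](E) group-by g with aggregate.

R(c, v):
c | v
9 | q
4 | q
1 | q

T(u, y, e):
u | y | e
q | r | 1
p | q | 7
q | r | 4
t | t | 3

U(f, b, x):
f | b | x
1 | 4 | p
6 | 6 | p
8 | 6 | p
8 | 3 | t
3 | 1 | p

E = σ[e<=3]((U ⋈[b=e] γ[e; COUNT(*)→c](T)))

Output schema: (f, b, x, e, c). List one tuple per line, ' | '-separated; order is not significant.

Subexpression sizes:
  U → 5
  T → 4
  γ[e; COUNT(*)→c](T) → 4
  (U ⋈[b=e] γ[e; COUNT(*)→c](T)) → 3
  σ[e<=3]((U ⋈[b=e] γ[e; COUNT(*)→c](T))) → 2

== RESULT ==
f | b | x | e | c
3 | 1 | p | 1 | 1
8 | 3 | t | 3 | 1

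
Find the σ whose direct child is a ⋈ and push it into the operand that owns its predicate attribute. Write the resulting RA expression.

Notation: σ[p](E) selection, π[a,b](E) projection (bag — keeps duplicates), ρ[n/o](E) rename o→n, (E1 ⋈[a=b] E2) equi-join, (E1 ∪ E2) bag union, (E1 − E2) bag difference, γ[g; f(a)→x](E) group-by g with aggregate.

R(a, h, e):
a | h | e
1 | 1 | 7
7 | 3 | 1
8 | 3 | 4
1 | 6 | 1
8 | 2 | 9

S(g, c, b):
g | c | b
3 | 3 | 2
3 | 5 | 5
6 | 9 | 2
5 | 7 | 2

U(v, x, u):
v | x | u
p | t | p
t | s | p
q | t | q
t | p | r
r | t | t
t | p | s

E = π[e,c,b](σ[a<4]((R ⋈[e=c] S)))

σ filters on a, owned by the left side.
E' = π[e,c,b]((σ[a<4](R) ⋈[e=c] S))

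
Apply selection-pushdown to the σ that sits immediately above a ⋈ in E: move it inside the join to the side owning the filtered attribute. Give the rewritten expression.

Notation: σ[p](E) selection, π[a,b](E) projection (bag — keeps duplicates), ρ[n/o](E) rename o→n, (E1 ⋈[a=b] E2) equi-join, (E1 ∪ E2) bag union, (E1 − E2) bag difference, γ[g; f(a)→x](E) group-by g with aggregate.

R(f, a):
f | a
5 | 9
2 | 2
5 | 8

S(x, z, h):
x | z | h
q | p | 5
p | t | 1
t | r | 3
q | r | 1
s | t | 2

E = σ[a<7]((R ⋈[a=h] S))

σ filters on a, owned by the left side.
E' = (σ[a<7](R) ⋈[a=h] S)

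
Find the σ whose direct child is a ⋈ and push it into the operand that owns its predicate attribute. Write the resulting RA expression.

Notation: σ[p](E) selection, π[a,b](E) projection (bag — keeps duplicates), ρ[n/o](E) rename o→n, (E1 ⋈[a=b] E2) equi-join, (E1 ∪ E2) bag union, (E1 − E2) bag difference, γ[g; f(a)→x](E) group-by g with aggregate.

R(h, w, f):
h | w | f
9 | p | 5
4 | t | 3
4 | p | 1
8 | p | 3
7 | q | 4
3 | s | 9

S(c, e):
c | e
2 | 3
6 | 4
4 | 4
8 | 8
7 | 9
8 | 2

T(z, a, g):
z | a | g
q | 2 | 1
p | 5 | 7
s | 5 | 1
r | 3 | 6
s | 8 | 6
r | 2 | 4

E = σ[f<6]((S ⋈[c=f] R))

σ filters on f, owned by the right side.
E' = (S ⋈[c=f] σ[f<6](R))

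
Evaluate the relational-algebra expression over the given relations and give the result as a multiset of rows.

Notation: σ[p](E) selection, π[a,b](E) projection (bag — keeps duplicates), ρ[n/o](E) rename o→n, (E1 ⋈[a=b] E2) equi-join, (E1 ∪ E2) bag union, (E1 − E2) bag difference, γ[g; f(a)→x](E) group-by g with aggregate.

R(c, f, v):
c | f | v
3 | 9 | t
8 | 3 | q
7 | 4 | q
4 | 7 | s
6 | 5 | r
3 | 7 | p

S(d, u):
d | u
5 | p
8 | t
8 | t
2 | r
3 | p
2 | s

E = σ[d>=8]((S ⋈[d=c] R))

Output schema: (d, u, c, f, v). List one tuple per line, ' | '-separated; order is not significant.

Subexpression sizes:
  S → 6
  R → 6
  (S ⋈[d=c] R) → 4
  σ[d>=8]((S ⋈[d=c] R)) → 2

== RESULT ==
d | u | c | f | v
8 | t | 8 | 3 | q
8 | t | 8 | 3 | q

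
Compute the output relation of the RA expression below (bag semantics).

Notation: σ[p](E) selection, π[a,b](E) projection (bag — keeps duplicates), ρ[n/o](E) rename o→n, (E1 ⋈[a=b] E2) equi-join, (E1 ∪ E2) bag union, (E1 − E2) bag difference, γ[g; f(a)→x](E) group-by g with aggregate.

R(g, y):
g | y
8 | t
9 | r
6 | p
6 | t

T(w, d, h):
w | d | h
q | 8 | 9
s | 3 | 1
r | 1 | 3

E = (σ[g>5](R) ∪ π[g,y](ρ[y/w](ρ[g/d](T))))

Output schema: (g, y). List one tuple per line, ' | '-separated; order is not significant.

Row counts bottom-up:
  R → 4
  σ[g>5](R) → 4
  T → 3
  ρ[g/d](T) → 3
  ρ[y/w](ρ[g/d](T)) → 3
  π[g,y](ρ[y/w](ρ[g/d](T))) → 3
  (σ[g>5](R) ∪ π[g,y](ρ[y/w](ρ[g/d](T)))) → 7

== RESULT ==
g | y
1 | r
3 | s
6 | p
6 | t
8 | q
8 | t
9 | r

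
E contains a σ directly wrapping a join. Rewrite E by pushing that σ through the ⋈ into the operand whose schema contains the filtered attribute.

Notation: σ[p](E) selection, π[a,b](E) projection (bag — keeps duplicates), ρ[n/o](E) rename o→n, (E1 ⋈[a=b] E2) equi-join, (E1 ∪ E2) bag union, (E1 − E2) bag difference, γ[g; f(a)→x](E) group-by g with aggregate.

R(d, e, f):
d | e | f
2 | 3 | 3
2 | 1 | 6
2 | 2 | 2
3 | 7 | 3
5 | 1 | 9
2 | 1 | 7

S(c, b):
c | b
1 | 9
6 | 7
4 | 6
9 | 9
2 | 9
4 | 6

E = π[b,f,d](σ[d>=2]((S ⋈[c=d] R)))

σ filters on d, owned by the right side.
E' = π[b,f,d]((S ⋈[c=d] σ[d>=2](R)))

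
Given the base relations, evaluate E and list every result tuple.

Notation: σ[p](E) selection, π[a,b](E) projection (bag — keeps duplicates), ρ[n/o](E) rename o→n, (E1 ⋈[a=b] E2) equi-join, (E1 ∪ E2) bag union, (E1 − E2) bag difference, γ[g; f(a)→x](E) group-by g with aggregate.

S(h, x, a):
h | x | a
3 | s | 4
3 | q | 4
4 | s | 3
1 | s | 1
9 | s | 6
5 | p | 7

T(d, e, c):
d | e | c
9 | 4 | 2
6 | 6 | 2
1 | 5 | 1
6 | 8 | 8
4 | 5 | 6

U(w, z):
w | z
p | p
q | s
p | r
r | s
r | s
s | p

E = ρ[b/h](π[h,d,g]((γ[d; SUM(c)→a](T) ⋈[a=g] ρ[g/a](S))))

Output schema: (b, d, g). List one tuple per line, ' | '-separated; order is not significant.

Stepwise |·|:
  T → 5
  γ[d; SUM(c)→a](T) → 4
  S → 6
  ρ[g/a](S) → 6
  (γ[d; SUM(c)→a](T) ⋈[a=g] ρ[g/a](S)) → 2
  π[h,d,g]((γ[d; SUM(c)→a](T) ⋈[a=g] ρ[g/a](S))) → 2
  ρ[b/h](π[h,d,g]((γ[d; SUM(c)→a](T) ⋈[a=g] ρ[g/a](S)))) → 2

== RESULT ==
b | d | g
1 | 1 | 1
9 | 4 | 6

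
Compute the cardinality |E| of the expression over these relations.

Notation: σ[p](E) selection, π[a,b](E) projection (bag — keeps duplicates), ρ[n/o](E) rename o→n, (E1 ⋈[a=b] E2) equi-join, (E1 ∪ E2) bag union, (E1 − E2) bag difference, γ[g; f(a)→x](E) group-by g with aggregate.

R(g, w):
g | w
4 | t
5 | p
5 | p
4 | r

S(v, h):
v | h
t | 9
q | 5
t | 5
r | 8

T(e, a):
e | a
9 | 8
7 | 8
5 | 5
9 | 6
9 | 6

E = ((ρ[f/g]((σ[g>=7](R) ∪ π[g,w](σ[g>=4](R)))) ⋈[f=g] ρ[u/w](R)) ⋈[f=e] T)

Stepwise |·|:
  R → 4
  σ[g>=7](R) → 0
  R → 4
  σ[g>=4](R) → 4
  π[g,w](σ[g>=4](R)) → 4
  (σ[g>=7](R) ∪ π[g,w](σ[g>=4](R))) → 4
  ρ[f/g]((σ[g>=7](R) ∪ π[g,w](σ[g>=4](R)))) → 4
  R → 4
  ρ[u/w](R) → 4
  (ρ[f/g]((σ[g>=7](R) ∪ π[g,w](σ[g>=4](R)))) ⋈[f=g] ρ[u/w](R)) → 8
  T → 5
  ((ρ[f/g]((σ[g>=7](R) ∪ π[g,w](σ[g>=4](R)))) ⋈[f=g] ρ[u/w](R)) ⋈[f=e] T) → 4

|E| = 4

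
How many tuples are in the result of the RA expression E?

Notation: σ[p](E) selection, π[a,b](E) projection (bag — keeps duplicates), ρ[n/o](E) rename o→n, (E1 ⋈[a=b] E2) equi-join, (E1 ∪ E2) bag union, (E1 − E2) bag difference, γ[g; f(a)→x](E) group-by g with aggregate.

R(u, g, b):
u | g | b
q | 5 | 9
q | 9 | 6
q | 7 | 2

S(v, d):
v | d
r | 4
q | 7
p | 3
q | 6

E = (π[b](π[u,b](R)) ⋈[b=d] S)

Subexpression sizes:
  R → 3
  π[u,b](R) → 3
  π[b](π[u,b](R)) → 3
  S → 4
  (π[b](π[u,b](R)) ⋈[b=d] S) → 1

|E| = 1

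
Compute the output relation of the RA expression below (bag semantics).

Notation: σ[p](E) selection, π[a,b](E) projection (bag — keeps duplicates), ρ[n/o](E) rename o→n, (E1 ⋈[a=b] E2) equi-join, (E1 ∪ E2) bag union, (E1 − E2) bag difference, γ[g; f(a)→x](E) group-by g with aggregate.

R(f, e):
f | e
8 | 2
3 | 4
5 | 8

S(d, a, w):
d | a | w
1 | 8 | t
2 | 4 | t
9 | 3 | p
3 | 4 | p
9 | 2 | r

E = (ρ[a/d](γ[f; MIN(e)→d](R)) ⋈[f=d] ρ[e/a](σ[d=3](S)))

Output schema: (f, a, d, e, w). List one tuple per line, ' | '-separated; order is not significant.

Subexpression sizes:
  R → 3
  γ[f; MIN(e)→d](R) → 3
  ρ[a/d](γ[f; MIN(e)→d](R)) → 3
  S → 5
  σ[d=3](S) → 1
  ρ[e/a](σ[d=3](S)) → 1
  (ρ[a/d](γ[f; MIN(e)→d](R)) ⋈[f=d] ρ[e/a](σ[d=3](S))) → 1

== RESULT ==
f | a | d | e | w
3 | 4 | 3 | 4 | p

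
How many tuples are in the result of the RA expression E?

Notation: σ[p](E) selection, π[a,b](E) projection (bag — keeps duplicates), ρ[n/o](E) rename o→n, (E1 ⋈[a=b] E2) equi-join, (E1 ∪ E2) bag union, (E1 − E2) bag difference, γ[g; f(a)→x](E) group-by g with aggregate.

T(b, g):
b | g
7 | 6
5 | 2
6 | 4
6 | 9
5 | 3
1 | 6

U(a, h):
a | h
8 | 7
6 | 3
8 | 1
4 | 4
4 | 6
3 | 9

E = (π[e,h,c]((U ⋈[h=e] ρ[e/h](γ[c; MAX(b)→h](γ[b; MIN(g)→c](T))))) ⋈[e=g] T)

Row counts bottom-up:
  U → 6
  T → 6
  γ[b; MIN(g)→c](T) → 4
  γ[c; MAX(b)→h](γ[b; MIN(g)→c](T)) → 3
  ρ[e/h](γ[c; MAX(b)→h](γ[b; MIN(g)→c](T))) → 3
  (U ⋈[h=e] ρ[e/h](γ[c; MAX(b)→h](γ[b; MIN(g)→c](T)))) → 2
  π[e,h,c]((U ⋈[h=e] ρ[e/h](γ[c; MAX(b)→h](γ[b; MIN(g)→c](T))))) → 2
  T → 6
  (π[e,h,c]((U ⋈[h=e] ρ[e/h](γ[c; MAX(b)→h](γ[b; MIN(g)→c](T))))) ⋈[e=g] T) → 2

|E| = 2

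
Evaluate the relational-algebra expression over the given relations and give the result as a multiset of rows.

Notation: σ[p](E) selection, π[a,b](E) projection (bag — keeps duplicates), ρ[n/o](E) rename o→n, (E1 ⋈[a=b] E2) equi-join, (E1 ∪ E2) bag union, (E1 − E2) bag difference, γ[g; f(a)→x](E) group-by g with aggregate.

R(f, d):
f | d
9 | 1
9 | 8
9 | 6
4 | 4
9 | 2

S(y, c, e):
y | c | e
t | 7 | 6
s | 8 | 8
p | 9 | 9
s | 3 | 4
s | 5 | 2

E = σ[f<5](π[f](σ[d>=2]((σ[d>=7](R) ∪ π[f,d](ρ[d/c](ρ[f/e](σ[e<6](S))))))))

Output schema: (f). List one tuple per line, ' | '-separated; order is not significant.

Per-node cardinality:
  R → 5
  σ[d>=7](R) → 1
  S → 5
  σ[e<6](S) → 2
  ρ[f/e](σ[e<6](S)) → 2
  ρ[d/c](ρ[f/e](σ[e<6](S))) → 2
  π[f,d](ρ[d/c](ρ[f/e](σ[e<6](S)))) → 2
  (σ[d>=7](R) ∪ π[f,d](ρ[d/c](ρ[f/e](σ[e<6](S))))) → 3
  σ[d>=2]((σ[d>=7](R) ∪ π[f,d](ρ[d/c](ρ[f/e](σ[e<6](S)))))) → 3
  π[f](σ[d>=2]((σ[d>=7](R) ∪ π[f,d](ρ[d/c](ρ[f/e](σ[e<6](S))))))) → 3
  σ[f<5](π[f](σ[d>=2]((σ[d>=7](R) ∪ π[f,d](ρ[d/c](ρ[f/e](σ[e<6](S)))))))) → 2

== RESULT ==
f
2
4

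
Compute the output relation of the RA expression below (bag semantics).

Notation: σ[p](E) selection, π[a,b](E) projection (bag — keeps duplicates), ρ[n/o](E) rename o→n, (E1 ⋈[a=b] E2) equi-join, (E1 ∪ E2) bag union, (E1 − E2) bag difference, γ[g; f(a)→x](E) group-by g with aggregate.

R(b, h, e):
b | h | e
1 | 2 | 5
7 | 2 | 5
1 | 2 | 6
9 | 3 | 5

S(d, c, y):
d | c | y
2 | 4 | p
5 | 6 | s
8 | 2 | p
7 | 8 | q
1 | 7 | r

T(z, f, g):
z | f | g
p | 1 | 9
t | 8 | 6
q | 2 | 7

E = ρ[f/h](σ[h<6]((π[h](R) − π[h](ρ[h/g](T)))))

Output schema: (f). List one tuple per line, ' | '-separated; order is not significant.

Per-node cardinality:
  R → 4
  π[h](R) → 4
  T → 3
  ρ[h/g](T) → 3
  π[h](ρ[h/g](T)) → 3
  (π[h](R) − π[h](ρ[h/g](T))) → 4
  σ[h<6]((π[h](R) − π[h](ρ[h/g](T)))) → 4
  ρ[f/h](σ[h<6]((π[h](R) − π[h](ρ[h/g](T))))) → 4

== RESULT ==
f
2
2
2
3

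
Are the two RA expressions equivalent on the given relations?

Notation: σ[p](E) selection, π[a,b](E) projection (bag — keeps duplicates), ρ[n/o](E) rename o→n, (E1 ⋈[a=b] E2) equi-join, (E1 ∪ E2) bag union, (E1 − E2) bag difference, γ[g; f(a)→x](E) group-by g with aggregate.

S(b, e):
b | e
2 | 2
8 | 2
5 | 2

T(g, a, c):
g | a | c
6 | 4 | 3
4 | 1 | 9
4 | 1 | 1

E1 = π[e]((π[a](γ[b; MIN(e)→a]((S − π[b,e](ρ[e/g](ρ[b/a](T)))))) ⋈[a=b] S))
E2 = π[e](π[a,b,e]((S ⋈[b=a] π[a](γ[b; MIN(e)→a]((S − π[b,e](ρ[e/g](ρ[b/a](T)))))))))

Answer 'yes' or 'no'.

E1 per-node cardinality:
  S → 3
  T → 3
  ρ[b/a](T) → 3
  ρ[e/g](ρ[b/a](T)) → 3
  π[b,e](ρ[e/g](ρ[b/a](T))) → 3
  (S − π[b,e](ρ[e/g](ρ[b/a](T)))) → 3
  γ[b; MIN(e)→a]((S − π[b,e](ρ[e/g](ρ[b/a](T))))) → 3
  π[a](γ[b; MIN(e)→a]((S − π[b,e](ρ[e/g](ρ[b/a](T)))))) → 3
  S → 3
  (π[a](γ[b; MIN(e)→a]((S − π[b,e](ρ[e/g](ρ[b/a](T)))))) ⋈[a=b] S) → 3
  π[e]((π[a](γ[b; MIN(e)→a]((S − π[b,e](ρ[e/g](ρ[b/a](T)))))) ⋈[a=b] S)) → 3
E2 per-node cardinality:
  S → 3
  S → 3
  T → 3
  ρ[b/a](T) → 3
  ρ[e/g](ρ[b/a](T)) → 3
  π[b,e](ρ[e/g](ρ[b/a](T))) → 3
  (S − π[b,e](ρ[e/g](ρ[b/a](T)))) → 3
  γ[b; MIN(e)→a]((S − π[b,e](ρ[e/g](ρ[b/a](T))))) → 3
  π[a](γ[b; MIN(e)→a]((S − π[b,e](ρ[e/g](ρ[b/a](T)))))) → 3
  (S ⋈[b=a] π[a](γ[b; MIN(e)→a]((S − π[b,e](ρ[e/g](ρ[b/a](T))))))) → 3
  π[a,b,e]((S ⋈[b=a] π[a](γ[b; MIN(e)→a]((S − π[b,e](ρ[e/g](ρ[b/a](T)))))))) → 3
  π[e](π[a,b,e]((S ⋈[b=a] π[a](γ[b; MIN(e)→a]((S − π[b,e](ρ[e/g](ρ[b/a](T))))))))) → 3

E1 and E2 produce the same multiset:
e
2
2
2

yes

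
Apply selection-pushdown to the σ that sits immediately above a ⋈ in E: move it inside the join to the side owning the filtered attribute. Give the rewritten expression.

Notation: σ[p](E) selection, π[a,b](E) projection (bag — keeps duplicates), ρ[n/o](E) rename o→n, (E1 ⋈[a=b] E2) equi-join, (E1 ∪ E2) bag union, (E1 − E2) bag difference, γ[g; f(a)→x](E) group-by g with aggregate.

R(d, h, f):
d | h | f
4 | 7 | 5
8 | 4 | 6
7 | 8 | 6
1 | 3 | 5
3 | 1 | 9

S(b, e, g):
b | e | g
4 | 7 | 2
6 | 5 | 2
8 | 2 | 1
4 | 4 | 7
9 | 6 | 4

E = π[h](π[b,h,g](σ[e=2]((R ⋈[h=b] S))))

σ filters on e, owned by the right side.
E' = π[h](π[b,h,g]((R ⋈[h=b] σ[e=2](S))))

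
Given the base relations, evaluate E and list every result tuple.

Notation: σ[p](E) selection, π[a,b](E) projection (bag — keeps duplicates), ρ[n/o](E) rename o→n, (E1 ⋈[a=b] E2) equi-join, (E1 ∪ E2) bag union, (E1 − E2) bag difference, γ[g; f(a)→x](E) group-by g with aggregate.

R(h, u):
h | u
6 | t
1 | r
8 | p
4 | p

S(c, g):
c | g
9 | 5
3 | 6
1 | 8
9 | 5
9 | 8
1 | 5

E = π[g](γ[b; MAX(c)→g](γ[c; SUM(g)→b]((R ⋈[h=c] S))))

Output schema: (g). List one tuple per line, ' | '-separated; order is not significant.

Stepwise |·|:
  R → 4
  S → 6
  (R ⋈[h=c] S) → 2
  γ[c; SUM(g)→b]((R ⋈[h=c] S)) → 1
  γ[b; MAX(c)→g](γ[c; SUM(g)→b]((R ⋈[h=c] S))) → 1
  π[g](γ[b; MAX(c)→g](γ[c; SUM(g)→b]((R ⋈[h=c] S)))) → 1

== RESULT ==
g
1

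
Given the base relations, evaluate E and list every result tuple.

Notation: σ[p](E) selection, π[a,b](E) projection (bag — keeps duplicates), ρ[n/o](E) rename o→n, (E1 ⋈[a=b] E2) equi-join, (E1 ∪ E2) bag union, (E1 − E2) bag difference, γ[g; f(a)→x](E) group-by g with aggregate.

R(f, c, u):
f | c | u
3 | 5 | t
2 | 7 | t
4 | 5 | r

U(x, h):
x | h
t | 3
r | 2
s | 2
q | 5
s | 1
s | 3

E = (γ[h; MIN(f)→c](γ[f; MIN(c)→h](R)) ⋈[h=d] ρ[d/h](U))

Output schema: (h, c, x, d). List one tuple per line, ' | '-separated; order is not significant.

Subexpression sizes:
  R → 3
  γ[f; MIN(c)→h](R) → 3
  γ[h; MIN(f)→c](γ[f; MIN(c)→h](R)) → 2
  U → 6
  ρ[d/h](U) → 6
  (γ[h; MIN(f)→c](γ[f; MIN(c)→h](R)) ⋈[h=d] ρ[d/h](U)) → 1

== RESULT ==
h | c | x | d
5 | 3 | q | 5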